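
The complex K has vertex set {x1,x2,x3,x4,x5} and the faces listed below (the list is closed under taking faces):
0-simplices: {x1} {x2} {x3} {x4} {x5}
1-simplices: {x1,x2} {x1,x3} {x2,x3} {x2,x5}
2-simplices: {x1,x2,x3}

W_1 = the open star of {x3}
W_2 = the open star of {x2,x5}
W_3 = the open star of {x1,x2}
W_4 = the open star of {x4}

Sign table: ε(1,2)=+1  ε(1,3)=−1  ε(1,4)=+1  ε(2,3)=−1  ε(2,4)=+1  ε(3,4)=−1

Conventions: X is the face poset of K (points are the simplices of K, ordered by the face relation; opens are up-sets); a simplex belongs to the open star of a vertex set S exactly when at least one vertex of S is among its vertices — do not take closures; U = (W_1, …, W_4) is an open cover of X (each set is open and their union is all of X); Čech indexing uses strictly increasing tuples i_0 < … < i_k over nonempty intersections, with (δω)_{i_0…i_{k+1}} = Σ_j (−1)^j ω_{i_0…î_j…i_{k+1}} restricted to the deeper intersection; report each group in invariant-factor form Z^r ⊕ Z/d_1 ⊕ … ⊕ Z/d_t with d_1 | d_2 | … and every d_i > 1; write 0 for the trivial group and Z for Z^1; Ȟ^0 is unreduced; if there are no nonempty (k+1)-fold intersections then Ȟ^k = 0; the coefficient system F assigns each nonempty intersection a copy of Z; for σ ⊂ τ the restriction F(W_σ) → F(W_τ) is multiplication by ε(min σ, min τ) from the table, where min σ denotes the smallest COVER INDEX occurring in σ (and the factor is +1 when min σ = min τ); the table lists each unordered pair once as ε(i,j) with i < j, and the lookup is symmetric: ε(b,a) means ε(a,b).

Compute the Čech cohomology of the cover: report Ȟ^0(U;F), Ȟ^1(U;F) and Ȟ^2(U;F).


intersection data:
  W1={{x3},{x1,x3},{x2,x3},{x1,x2,x3}} W2={{x2},{x5},{x1,x2},{x2,x3},{x2,x5},{x1,x2,x3}} W3={{x1},{x2},{x1,x2},{x1,x3},{x2,x3},{x2,x5},{x1,x2,x3}} W4={{x4}}
  W12={{x2,x3},{x1,x2,x3}} W13={{x1,x3},{x2,x3},{x1,x2,x3}} W23={{x2},{x1,x2},{x2,x3},{x2,x5},{x1,x2,x3}}
  W123={{x2,x3},{x1,x2,x3}}
C dims 4,3,1; δ0: rk 2, SNF 1^2; δ1: rk 1, SNF 1^1
Ȟ^0 = (4 − 2) − 0 = 2, so Ȟ^0 ≅ Z^2
Ȟ^1 = (3 − 1) − 2 = 0, so Ȟ^1 ≅ 0
Ȟ^2 = (1 − 0) − 1 = 0, so Ȟ^2 ≅ 0

Ȟ^0(U;F) ≅ Z^2, Ȟ^1(U;F) ≅ 0, Ȟ^2(U;F) ≅ 0


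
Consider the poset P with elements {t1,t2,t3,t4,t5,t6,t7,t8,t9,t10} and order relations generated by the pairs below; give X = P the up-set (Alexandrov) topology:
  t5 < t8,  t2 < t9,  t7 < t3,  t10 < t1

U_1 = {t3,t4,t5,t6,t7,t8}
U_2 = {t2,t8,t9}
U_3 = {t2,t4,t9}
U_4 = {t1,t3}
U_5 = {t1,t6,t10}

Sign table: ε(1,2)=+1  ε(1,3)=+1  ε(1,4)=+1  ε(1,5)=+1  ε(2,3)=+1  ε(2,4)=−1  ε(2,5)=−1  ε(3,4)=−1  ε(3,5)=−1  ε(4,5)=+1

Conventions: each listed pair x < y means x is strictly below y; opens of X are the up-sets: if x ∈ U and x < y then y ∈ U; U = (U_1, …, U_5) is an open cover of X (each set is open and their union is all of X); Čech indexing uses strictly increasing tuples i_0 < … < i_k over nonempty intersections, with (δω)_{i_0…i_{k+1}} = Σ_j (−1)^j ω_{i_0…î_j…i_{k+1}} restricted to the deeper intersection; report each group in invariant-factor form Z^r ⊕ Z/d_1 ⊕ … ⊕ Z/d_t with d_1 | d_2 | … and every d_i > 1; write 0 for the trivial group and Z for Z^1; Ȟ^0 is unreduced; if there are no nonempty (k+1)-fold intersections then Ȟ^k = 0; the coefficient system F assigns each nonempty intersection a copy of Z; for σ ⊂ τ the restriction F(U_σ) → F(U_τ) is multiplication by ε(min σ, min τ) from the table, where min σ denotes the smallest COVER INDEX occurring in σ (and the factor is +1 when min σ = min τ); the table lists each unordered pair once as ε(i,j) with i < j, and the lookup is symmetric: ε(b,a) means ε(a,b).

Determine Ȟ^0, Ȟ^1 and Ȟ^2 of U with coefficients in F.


cover nerve:
  U12={t8} U13={t4} U14={t3} U15={t6} U23={t2,t9} U45={t1}
C dims 5,6; δ0: rk 4, SNF 1^4
Ȟ^0: (5−4)−0=1 ⇒ Z
Ȟ^1: (6−0)−4=2 ⇒ Z^2
Ȟ^2: (0−0)−0=0 ⇒ 0

Ȟ^0 = Z, Ȟ^1 = Z^2, Ȟ^2 = 0


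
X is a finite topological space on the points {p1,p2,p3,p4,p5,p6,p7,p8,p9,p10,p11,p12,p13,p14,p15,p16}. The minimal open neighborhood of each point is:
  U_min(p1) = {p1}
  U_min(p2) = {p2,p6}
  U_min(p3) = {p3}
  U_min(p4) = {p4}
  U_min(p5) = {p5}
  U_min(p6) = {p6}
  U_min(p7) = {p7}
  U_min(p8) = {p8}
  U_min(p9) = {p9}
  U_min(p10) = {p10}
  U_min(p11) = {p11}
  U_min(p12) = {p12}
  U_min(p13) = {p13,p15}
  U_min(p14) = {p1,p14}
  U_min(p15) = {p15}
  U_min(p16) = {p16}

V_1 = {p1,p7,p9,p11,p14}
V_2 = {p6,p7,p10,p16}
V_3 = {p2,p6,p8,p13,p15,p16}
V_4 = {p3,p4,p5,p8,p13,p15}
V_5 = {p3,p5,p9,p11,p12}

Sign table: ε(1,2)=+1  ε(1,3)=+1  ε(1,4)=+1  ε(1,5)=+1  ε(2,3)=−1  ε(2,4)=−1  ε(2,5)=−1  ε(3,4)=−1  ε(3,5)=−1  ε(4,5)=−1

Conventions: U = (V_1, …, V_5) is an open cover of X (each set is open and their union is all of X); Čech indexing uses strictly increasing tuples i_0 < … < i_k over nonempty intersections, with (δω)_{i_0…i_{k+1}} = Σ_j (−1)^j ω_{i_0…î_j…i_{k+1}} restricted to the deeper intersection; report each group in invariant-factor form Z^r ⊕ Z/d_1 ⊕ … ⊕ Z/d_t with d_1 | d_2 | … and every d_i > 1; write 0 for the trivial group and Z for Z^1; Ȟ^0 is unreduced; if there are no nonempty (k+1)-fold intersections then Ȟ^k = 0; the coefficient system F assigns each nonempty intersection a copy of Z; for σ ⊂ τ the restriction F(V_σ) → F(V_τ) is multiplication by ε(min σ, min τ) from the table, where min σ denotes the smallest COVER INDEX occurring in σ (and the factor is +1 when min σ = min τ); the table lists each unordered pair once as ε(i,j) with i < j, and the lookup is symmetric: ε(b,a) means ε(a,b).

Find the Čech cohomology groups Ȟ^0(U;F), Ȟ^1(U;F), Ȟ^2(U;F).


Ȟ^0(U;F) ≅ 0,  Ȟ^1(U;F) ≅ Z/2,  Ȟ^2(U;F) ≅ 0

nerve simplices:
  V12={p7} V15={p9,p11} V23={p6,p16} V34={p8,p13,p15} V45={p3,p5}
C dims 5,5; δ0: rk 5, SNF 1^4·2
degree 0: 5−5−0 = 0 → Ȟ^0 ≅ 0
degree 1: 5−0−5 = 0 plus torsion [2] → Ȟ^1 ≅ Z/2
degree 2: 0−0−0 = 0 → Ȟ^2 ≅ 0


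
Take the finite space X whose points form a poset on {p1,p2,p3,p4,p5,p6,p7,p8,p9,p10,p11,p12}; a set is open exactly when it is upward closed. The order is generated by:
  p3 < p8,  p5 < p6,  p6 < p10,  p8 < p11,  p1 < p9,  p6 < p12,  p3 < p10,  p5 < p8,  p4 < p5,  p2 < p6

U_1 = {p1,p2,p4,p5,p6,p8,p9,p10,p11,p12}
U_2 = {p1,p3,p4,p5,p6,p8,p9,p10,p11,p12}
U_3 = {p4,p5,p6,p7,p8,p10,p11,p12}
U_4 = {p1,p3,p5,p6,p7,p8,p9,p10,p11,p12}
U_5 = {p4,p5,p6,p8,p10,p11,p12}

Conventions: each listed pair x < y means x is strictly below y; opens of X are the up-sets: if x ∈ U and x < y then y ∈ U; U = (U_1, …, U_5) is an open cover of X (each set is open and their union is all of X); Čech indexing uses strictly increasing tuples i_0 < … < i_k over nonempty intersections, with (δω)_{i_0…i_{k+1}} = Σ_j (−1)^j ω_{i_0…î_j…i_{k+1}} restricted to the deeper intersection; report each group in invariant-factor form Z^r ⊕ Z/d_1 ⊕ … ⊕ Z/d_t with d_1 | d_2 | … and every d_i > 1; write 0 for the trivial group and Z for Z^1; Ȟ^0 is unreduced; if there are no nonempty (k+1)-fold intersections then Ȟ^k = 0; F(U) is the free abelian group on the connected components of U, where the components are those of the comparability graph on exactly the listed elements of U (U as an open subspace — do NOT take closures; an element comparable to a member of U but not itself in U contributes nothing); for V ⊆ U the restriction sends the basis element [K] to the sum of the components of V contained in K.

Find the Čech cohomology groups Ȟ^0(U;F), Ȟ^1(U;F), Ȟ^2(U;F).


nerve of the cover:
  U12={p1,p4,p5,p6,p8,p9,p10,p11,p12} U13={p4,p5,p6,p8,p10,p11,p12} U14={p1,p5,p6,p8,p9,p10,p11,p12} U15={p4,p5,p6,p8,p10,p11,p12} U23={p4,p5,p6,p8,p10,p11,p12} U24={p1,p3,p5,p6,p8,p9,p10,p11,p12} U25={p4,p5,p6,p8,p10,p11,p12} U34={p5,p6,p7,p8,p10,p11,p12} U35={p4,p5,p6,p8,p10,p11,p12} U45={p5,p6,p8,p10,p11,p12}
  U123={p4,p5,p6,p8,p10,p11,p12} U124={p1,p5,p6,p8,p9,p10,p11,p12} U125={p4,p5,p6,p8,p10,p11,p12} U134={p5,p6,p8,p10,p11,p12} U135={p4,p5,p6,p8,p10,p11,p12} U145={p5,p6,p8,p10,p11,p12} U234={p5,p6,p8,p10,p11,p12} U235={p4,p5,p6,p8,p10,p11,p12} U245={p5,p6,p8,p10,p11,p12} U345={p5,p6,p8,p10,p11,p12}
  U1234={p5,p6,p8,p10,p11,p12} U1235={p4,p5,p6,p8,p10,p11,p12} U1245={p5,p6,p8,p10,p11,p12} U1345={p5,p6,p8,p10,p11,p12} U2345={p5,p6,p8,p10,p11,p12}
  U12345={p5,p6,p8,p10,p11,p12}
components per intersection:
  U1: {p1,p9} {p2,p4,p5,p6,p8,p10,p11,p12}
  U2: {p1,p9} {p3,p4,p5,p6,p8,p10,p11,p12}
  U3: {p4,p5,p6,p8,p10,p11,p12} {p7}
  U4: {p1,p9} {p3,p5,p6,p8,p10,p11,p12} {p7}
  U5: {p4,p5,p6,p8,p10,p11,p12}
  U12: {p1,p9} {p4,p5,p6,p8,p10,p11,p12}
  U13: {p4,p5,p6,p8,p10,p11,p12}
  U14: {p1,p9} {p5,p6,p8,p10,p11,p12}
  U15: {p4,p5,p6,p8,p10,p11,p12}
  U23: {p4,p5,p6,p8,p10,p11,p12}
  U24: {p1,p9} {p3,p5,p6,p8,p10,p11,p12}
  U25: {p4,p5,p6,p8,p10,p11,p12}
  U34: {p5,p6,p8,p10,p11,p12} {p7}
  U35: {p4,p5,p6,p8,p10,p11,p12}
  U45: {p5,p6,p8,p10,p11,p12}
  U123: {p4,p5,p6,p8,p10,p11,p12}
  U124: {p1,p9} {p5,p6,p8,p10,p11,p12}
  U125: {p4,p5,p6,p8,p10,p11,p12}
  U134: {p5,p6,p8,p10,p11,p12}
  U135: {p4,p5,p6,p8,p10,p11,p12}
  U145: {p5,p6,p8,p10,p11,p12}
  U234: {p5,p6,p8,p10,p11,p12}
  U235: {p4,p5,p6,p8,p10,p11,p12}
  U245: {p5,p6,p8,p10,p11,p12}
  U345: {p5,p6,p8,p10,p11,p12}
  U1234: {p5,p6,p8,p10,p11,p12}
  U1235: {p4,p5,p6,p8,p10,p11,p12}
  U1245: {p5,p6,p8,p10,p11,p12}
  U1345: {p5,p6,p8,p10,p11,p12}
  U2345: {p5,p6,p8,p10,p11,p12}
  U12345: {p5,p6,p8,p10,p11,p12}
C dims 10,14,11,5; δ0: rk 7, SNF 1^7; δ1: rk 7, SNF 1^7; δ2: rk 4, SNF 1^4
Ȟ^0 = (10 − 7) − 0 = 3, so Ȟ^0 ≅ Z^3
Ȟ^1 = (14 − 7) − 7 = 0, so Ȟ^1 ≅ 0
Ȟ^2 = (11 − 4) − 7 = 0, so Ȟ^2 ≅ 0

Ȟ^0 = Z^3,  Ȟ^1 = 0,  Ȟ^2 = 0


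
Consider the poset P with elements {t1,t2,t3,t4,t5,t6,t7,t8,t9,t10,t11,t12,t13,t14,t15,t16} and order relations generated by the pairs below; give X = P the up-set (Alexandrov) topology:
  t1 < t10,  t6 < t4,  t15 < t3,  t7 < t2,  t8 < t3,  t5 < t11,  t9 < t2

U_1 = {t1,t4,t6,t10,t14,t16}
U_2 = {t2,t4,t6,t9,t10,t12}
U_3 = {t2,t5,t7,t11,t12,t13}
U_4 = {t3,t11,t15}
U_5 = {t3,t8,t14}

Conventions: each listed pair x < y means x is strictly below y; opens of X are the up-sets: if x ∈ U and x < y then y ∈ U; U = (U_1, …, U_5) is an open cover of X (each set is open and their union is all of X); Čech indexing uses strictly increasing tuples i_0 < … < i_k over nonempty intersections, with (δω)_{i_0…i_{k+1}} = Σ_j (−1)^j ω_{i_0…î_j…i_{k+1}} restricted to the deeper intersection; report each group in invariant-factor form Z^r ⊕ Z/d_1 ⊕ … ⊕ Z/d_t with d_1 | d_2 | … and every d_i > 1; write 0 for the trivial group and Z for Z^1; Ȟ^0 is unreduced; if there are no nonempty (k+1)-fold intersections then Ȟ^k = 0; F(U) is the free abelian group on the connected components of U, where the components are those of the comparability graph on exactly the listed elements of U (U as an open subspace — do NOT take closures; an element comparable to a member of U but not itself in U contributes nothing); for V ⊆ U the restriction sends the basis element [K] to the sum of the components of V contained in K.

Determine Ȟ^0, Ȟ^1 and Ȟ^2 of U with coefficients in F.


intersection data:
  U12={t4,t6,t10} U15={t14} U23={t2,t12} U34={t11} U45={t3}
components per intersection:
  U1: {t1,t10} {t4,t6} {t14} {t16}
  U2: {t2,t9} {t4,t6} {t10} {t12}
  U3: {t2,t7} {t5,t11} {t12} {t13}
  U4: {t3,t15} {t11}
  U5: {t3,t8} {t14}
  U12: {t4,t6} {t10}
  U15: {t14}
  U23: {t2} {t12}
  U34: {t11}
  U45: {t3}
C dims 16,7; δ0: rk 7, SNF 1^7
Ȟ^0 = (16 − 7) − 0 = 9, so Ȟ^0 ≅ Z^9
Ȟ^1 = (7 − 0) − 7 = 0, so Ȟ^1 ≅ 0
Ȟ^2 = (0 − 0) − 0 = 0, so Ȟ^2 ≅ 0

Ȟ^0 = Z^9,  Ȟ^1 = 0,  Ȟ^2 = 0


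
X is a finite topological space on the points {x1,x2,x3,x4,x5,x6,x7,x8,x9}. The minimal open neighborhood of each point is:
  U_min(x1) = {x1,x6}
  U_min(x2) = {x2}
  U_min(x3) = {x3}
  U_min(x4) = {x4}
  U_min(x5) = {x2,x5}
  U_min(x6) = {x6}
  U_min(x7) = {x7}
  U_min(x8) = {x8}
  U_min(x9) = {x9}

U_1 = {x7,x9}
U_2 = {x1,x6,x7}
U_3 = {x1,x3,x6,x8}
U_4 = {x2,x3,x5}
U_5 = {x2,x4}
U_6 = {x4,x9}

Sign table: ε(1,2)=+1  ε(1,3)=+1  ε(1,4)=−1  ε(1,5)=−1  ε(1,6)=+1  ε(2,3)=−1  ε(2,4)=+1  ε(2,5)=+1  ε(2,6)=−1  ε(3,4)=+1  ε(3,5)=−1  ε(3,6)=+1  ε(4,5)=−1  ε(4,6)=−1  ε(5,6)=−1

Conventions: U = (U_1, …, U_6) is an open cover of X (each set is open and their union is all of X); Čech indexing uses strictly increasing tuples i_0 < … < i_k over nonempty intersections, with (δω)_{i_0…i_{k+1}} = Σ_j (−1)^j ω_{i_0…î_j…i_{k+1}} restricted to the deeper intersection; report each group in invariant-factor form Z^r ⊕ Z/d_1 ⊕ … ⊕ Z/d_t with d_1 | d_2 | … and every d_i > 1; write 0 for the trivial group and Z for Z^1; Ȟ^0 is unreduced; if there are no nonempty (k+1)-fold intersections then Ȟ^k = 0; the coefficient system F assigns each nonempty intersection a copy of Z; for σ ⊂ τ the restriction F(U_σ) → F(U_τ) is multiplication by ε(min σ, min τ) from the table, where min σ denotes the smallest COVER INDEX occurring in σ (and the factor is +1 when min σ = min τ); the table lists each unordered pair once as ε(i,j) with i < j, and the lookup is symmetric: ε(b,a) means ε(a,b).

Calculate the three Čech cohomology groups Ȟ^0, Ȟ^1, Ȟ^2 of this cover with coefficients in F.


nerve of the cover:
  U12={x7} U16={x9} U23={x1,x6} U34={x3} U45={x2} U56={x4}
C dims 6,6; δ0: rk 6, SNF 1^5·2
Ȟ^0 = (6 − 6) − 0 = 0, so Ȟ^0 ≅ 0
Ȟ^1 = (6 − 0) − 6 = 0 plus torsion [2], so Ȟ^1 ≅ Z/2
Ȟ^2 = (0 − 0) − 0 = 0, so Ȟ^2 ≅ 0

Ȟ^0(U;F) ≅ 0, Ȟ^1(U;F) ≅ Z/2 and Ȟ^2(U;F) ≅ 0


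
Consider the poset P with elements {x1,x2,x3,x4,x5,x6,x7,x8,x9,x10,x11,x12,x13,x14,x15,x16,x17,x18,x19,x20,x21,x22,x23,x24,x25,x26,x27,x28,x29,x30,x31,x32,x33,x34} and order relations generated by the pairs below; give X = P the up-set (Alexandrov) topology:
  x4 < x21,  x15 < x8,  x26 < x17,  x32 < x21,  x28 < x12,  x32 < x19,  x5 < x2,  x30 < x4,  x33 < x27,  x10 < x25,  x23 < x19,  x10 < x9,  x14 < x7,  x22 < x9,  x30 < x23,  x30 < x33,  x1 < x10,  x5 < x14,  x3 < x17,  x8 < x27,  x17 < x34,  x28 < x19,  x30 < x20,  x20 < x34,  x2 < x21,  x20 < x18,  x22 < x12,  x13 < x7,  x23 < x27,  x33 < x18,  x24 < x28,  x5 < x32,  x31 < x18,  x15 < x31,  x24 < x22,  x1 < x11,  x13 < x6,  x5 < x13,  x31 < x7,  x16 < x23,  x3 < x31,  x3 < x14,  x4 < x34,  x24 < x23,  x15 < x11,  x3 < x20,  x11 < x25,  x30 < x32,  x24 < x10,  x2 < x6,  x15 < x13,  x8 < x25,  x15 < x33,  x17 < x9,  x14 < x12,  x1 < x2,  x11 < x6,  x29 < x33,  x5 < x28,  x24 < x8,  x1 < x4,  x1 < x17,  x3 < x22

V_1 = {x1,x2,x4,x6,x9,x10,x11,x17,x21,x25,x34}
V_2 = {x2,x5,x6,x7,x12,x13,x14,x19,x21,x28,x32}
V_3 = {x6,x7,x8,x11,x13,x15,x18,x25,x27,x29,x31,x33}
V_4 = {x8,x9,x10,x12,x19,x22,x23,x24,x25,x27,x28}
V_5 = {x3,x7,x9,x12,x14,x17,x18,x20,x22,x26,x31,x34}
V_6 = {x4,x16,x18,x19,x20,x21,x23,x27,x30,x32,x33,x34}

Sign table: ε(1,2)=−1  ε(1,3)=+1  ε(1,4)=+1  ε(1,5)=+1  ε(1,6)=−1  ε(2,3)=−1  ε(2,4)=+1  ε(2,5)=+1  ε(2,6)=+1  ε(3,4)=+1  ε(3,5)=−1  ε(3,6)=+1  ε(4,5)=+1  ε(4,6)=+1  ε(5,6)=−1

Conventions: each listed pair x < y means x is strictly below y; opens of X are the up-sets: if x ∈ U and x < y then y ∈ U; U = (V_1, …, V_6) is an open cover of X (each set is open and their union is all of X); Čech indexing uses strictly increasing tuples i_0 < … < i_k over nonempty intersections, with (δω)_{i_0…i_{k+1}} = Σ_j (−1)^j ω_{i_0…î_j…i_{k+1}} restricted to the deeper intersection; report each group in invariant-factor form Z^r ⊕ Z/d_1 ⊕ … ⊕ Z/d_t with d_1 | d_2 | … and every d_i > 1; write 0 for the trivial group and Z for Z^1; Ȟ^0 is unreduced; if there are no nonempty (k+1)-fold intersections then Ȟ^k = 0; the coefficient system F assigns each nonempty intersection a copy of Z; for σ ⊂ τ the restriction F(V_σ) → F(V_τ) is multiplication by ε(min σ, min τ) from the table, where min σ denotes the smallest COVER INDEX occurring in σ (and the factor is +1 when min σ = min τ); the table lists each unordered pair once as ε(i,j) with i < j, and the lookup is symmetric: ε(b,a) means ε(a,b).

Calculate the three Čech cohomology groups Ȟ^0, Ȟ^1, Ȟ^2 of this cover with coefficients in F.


cover nerve:
  V12={x2,x6,x21} V13={x6,x11,x25} V14={x9,x10,x25} V15={x9,x17,x34} V16={x4,x21,x34} V23={x6,x7,x13} V24={x12,x19,x28} V25={x7,x12,x14} V26={x19,x21,x32} V34={x8,x25,x27} V35={x7,x18,x31} V36={x18,x27,x33} V45={x9,x12,x22} V46={x19,x23,x27} V56={x18,x20,x34}
  V123={x6} V126={x21} V134={x25} V145={x9} V156={x34} V235={x7} V245={x12} V246={x19} V346={x27} V356={x18}
C dims 6,15,10; δ0: rk 6, SNF 1^5·2; δ1: rk 9, SNF 1^9
Ȟ^0: (6−6)−0=0 ⇒ 0
Ȟ^1: (15−9)−6=0 plus torsion [2] ⇒ Z/2
Ȟ^2: (10−0)−9=1 ⇒ Z

Ȟ^0 ≅ 0, Ȟ^1 ≅ Z/2 and Ȟ^2 ≅ Z


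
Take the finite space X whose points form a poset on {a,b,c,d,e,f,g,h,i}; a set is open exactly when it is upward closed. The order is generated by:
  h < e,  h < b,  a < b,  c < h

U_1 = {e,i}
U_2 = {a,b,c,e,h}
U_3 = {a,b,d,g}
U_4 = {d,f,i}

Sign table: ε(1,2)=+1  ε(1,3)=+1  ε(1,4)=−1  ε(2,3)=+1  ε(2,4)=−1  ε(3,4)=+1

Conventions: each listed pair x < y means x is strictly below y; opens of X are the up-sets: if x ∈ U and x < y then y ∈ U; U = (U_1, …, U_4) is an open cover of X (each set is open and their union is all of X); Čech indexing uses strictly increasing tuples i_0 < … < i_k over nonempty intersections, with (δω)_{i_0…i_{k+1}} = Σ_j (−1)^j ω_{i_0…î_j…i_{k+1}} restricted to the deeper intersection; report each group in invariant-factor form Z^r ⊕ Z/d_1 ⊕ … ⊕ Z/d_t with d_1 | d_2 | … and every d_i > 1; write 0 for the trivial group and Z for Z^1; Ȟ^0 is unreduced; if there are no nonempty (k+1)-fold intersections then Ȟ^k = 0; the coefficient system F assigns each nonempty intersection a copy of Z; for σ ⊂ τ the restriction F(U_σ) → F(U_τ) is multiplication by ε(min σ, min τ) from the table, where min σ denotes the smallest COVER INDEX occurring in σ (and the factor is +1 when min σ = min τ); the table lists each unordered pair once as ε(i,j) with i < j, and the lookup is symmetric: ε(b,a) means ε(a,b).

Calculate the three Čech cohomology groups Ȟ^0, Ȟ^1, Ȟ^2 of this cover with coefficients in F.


nonempty overlaps:
  U12={e} U14={i} U23={a,b} U34={d}
C dims 4,4; δ0: rk 4, SNF 1^3·2
degree 0: 4−4−0 = 0 → Ȟ^0 ≅ 0
degree 1: 4−0−4 = 0 plus torsion [2] → Ȟ^1 ≅ Z/2
degree 2: 0−0−0 = 0 → Ȟ^2 ≅ 0

Ȟ^0(U;F) ≅ 0, Ȟ^1(U;F) ≅ Z/2, Ȟ^2(U;F) ≅ 0


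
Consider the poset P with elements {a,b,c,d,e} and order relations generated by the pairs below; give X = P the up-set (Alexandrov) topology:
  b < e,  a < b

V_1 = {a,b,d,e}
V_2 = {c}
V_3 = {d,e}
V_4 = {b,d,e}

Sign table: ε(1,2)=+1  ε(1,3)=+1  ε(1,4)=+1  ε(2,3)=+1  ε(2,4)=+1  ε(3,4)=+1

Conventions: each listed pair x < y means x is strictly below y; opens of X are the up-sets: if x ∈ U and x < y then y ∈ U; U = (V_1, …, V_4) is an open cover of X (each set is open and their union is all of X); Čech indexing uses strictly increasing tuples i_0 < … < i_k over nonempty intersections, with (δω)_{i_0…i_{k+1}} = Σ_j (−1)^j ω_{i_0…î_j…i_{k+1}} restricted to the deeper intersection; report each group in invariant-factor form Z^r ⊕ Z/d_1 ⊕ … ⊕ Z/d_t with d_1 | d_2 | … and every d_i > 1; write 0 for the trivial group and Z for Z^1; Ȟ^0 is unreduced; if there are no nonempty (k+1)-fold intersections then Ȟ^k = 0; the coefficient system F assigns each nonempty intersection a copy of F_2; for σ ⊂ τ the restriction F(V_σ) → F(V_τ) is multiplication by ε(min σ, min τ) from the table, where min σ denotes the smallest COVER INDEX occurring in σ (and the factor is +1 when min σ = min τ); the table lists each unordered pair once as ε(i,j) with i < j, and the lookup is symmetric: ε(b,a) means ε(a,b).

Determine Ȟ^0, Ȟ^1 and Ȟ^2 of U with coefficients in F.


intersection data:
  V13={d,e} V14={b,d,e} V34={d,e}
  V134={d,e}
C dims 4,3,1; δ0: rk_F2 2; δ1: rk_F2 1
Ȟ^0 = (4 − 2) − 0 = 2, so Ȟ^0 ≅ Z/2 ⊕ Z/2
Ȟ^1 = (3 − 1) − 2 = 0, so Ȟ^1 ≅ 0
Ȟ^2 = (1 − 0) − 1 = 0, so Ȟ^2 ≅ 0

Ȟ^0(U;F) ≅ Z/2 ⊕ Z/2, Ȟ^1(U;F) ≅ 0, Ȟ^2(U;F) ≅ 0


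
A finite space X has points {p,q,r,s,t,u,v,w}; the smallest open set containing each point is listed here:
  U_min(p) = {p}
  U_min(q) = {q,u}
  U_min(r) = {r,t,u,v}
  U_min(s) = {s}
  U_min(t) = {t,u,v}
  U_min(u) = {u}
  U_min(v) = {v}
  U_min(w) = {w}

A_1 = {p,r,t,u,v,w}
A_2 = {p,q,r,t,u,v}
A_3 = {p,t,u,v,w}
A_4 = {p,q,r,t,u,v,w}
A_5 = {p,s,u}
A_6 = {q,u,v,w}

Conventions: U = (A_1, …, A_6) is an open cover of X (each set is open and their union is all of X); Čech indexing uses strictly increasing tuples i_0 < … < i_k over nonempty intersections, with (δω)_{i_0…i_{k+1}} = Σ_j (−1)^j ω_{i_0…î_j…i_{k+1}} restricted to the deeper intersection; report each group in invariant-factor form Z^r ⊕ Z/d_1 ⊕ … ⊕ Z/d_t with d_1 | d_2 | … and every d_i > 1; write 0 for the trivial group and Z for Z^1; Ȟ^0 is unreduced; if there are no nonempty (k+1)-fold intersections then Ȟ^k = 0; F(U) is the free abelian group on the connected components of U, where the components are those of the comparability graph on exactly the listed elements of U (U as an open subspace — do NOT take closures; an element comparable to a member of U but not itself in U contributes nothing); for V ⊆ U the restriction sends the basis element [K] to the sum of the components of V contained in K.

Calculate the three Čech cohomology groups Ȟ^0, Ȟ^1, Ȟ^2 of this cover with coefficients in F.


Ȟ^0 ≅ Z^4; Ȟ^1 ≅ 0; Ȟ^2 ≅ 0

nonempty intersections:
  A12={p,r,t,u,v} A13={p,t,u,v,w} A14={p,r,t,u,v,w} A15={p,u} A16={u,v,w} A23={p,t,u,v} A24={p,q,r,t,u,v} A25={p,u} A26={q,u,v} A34={p,t,u,v,w} A35={p,u} A36={u,v,w} A45={p,u} A46={q,u,v,w} A56={u}
  A123={p,t,u,v} A124={p,r,t,u,v} A125={p,u} A126={u,v} A134={p,t,u,v,w} A135={p,u} A136={u,v,w} A145={p,u} A146={u,v,w} A156={u} A234={p,t,u,v} A235={p,u} A236={u,v} A245={p,u} A246={q,u,v} A256={u} A345={p,u} A346={u,v,w} A356={u} A456={u}
  A1234={p,t,u,v} A1235={p,u} A1236={u,v} A1245={p,u} A1246={u,v} A1256={u} A1345={p,u} A1346={u,v,w} A1356={u} A1456={u} A2345={p,u} A2346={u,v} A2356={u} A2456={u} A3456={u}
  A12345={p,u} A12346={u,v} A12356={u} A12456={u} A13456={u} A23456={u}
  A123456={u}
components per intersection:
  A1: {p} {r,t,u,v} {w}
  A2: {p} {q,r,t,u,v}
  A3: {p} {t,u,v} {w}
  A4: {p} {q,r,t,u,v} {w}
  A5: {p} {s} {u}
  A6: {q,u} {v} {w}
  A12: {p} {r,t,u,v}
  A13: {p} {t,u,v} {w}
  A14: {p} {r,t,u,v} {w}
  A15: {p} {u}
  A16: {u} {v} {w}
  A23: {p} {t,u,v}
  A24: {p} {q,r,t,u,v}
  A25: {p} {u}
  A26: {q,u} {v}
  A34: {p} {t,u,v} {w}
  A35: {p} {u}
  A36: {u} {v} {w}
  A45: {p} {u}
  A46: {q,u} {v} {w}
  A56: {u}
  A123: {p} {t,u,v}
  A124: {p} {r,t,u,v}
  A125: {p} {u}
  A126: {u} {v}
  A134: {p} {t,u,v} {w}
  A135: {p} {u}
  A136: {u} {v} {w}
  A145: {p} {u}
  A146: {u} {v} {w}
  A156: {u}
  A234: {p} {t,u,v}
  A235: {p} {u}
  A236: {u} {v}
  A245: {p} {u}
  A246: {q,u} {v}
  A256: {u}
  A345: {p} {u}
  A346: {u} {v} {w}
  A356: {u}
  A456: {u}
  A1234: {p} {t,u,v}
  A1235: {p} {u}
  A1236: {u} {v}
  A1245: {p} {u}
  A1246: {u} {v}
  A1256: {u}
  A1345: {p} {u}
  A1346: {u} {v} {w}
  A1356: {u}
  A1456: {u}
  A2345: {p} {u}
  A2346: {u} {v}
  A2356: {u}
  A2456: {u}
  A3456: {u}
  A12345: {p} {u}
  A12346: {u} {v}
  A12356: {u}
  A12456: {u}
  A13456: {u}
  A23456: {u}
  A123456: {u}
C dims 17,35,40,25; δ0: rk 13, SNF 1^13; δ1: rk 22, SNF 1^22; δ2: rk 18, SNF 1^18
Ȟ^0: (17−13)−0=4 ⇒ Z^4
Ȟ^1: (35−22)−13=0 ⇒ 0
Ȟ^2: (40−18)−22=0 ⇒ 0


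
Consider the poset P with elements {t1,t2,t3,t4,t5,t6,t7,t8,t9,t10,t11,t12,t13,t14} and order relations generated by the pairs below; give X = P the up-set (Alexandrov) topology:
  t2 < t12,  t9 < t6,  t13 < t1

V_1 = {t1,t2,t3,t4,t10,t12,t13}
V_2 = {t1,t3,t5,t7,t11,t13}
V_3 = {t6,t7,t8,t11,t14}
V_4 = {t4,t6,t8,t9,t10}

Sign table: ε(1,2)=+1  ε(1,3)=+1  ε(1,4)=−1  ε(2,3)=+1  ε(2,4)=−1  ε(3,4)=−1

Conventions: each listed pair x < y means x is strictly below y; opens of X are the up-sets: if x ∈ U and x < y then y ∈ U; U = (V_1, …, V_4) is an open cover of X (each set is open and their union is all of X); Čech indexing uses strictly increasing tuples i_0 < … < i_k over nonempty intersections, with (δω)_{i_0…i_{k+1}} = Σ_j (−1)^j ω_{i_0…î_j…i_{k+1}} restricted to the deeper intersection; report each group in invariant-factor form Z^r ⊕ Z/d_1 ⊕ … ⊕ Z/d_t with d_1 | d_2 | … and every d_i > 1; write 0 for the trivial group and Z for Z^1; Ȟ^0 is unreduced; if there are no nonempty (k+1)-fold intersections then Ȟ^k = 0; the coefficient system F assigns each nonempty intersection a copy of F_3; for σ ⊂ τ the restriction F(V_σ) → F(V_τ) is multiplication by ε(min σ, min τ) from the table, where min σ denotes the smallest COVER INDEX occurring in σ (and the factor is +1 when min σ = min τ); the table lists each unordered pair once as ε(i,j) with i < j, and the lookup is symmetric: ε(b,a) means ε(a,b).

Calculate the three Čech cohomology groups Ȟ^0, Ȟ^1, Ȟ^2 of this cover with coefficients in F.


Ȟ^0(U;F) ≅ Z/3,  Ȟ^1(U;F) ≅ Z/3,  Ȟ^2(U;F) ≅ 0

nonempty overlaps:
  V12={t1,t3,t13} V14={t4,t10} V23={t7,t11} V34={t6,t8}
C dims 4,4; δ0: rk_F3 3
degree 0: 4−3−0 = 1 → Ȟ^0 ≅ Z/3
degree 1: 4−0−3 = 1 → Ȟ^1 ≅ Z/3
degree 2: 0−0−0 = 0 → Ȟ^2 ≅ 0


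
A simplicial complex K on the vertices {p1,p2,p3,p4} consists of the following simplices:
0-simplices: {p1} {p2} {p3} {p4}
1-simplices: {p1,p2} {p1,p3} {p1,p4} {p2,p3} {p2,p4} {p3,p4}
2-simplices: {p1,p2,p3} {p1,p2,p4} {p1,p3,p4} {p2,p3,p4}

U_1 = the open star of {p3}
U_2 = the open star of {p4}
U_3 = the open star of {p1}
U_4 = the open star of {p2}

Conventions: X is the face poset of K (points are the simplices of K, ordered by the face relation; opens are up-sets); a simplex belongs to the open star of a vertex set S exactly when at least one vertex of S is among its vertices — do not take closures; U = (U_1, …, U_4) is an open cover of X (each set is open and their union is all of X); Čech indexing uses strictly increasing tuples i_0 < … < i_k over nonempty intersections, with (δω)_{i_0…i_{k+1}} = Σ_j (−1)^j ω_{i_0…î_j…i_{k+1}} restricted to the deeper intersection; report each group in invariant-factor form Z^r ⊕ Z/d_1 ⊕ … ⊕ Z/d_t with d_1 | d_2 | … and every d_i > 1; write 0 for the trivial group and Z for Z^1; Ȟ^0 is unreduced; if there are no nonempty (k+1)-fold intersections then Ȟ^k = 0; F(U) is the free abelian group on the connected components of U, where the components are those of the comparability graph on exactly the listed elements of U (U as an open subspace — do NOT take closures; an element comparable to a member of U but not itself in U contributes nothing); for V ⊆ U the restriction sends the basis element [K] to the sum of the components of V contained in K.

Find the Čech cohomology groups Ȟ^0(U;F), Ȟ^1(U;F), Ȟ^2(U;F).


cover nerve:
  U1={{p3},{p1,p3},{p2,p3},{p3,p4},{p1,p2,p3},{p1,p3,p4},{p2,p3,p4}} U2={{p4},{p1,p4},{p2,p4},{p3,p4},{p1,p2,p4},{p1,p3,p4},{p2,p3,p4}} U3={{p1},{p1,p2},{p1,p3},{p1,p4},{p1,p2,p3},{p1,p2,p4},{p1,p3,p4}} U4={{p2},{p1,p2},{p2,p3},{p2,p4},{p1,p2,p3},{p1,p2,p4},{p2,p3,p4}}
  U12={{p3,p4},{p1,p3,p4},{p2,p3,p4}} U13={{p1,p3},{p1,p2,p3},{p1,p3,p4}} U14={{p2,p3},{p1,p2,p3},{p2,p3,p4}} U23={{p1,p4},{p1,p2,p4},{p1,p3,p4}} U24={{p2,p4},{p1,p2,p4},{p2,p3,p4}} U34={{p1,p2},{p1,p2,p3},{p1,p2,p4}}
  U123={{p1,p3,p4}} U124={{p2,p3,p4}} U134={{p1,p2,p3}} U234={{p1,p2,p4}}
components per intersection:
  U1: {{p3},{p1,p3},{p2,p3},{p3,p4},{p1,p2,p3},{p1,p3,p4},{p2,p3,p4}}
  U2: {{p4},{p1,p4},{p2,p4},{p3,p4},{p1,p2,p4},{p1,p3,p4},{p2,p3,p4}}
  U3: {{p1},{p1,p2},{p1,p3},{p1,p4},{p1,p2,p3},{p1,p2,p4},{p1,p3,p4}}
  U4: {{p2},{p1,p2},{p2,p3},{p2,p4},{p1,p2,p3},{p1,p2,p4},{p2,p3,p4}}
  U12: {{p3,p4},{p1,p3,p4},{p2,p3,p4}}
  U13: {{p1,p3},{p1,p2,p3},{p1,p3,p4}}
  U14: {{p2,p3},{p1,p2,p3},{p2,p3,p4}}
  U23: {{p1,p4},{p1,p2,p4},{p1,p3,p4}}
  U24: {{p2,p4},{p1,p2,p4},{p2,p3,p4}}
  U34: {{p1,p2},{p1,p2,p3},{p1,p2,p4}}
  U123: {{p1,p3,p4}}
  U124: {{p2,p3,p4}}
  U134: {{p1,p2,p3}}
  U234: {{p1,p2,p4}}
C dims 4,6,4; δ0: rk 3, SNF 1^3; δ1: rk 3, SNF 1^3
Ȟ^0: (4−3)−0=1 ⇒ Z
Ȟ^1: (6−3)−3=0 ⇒ 0
Ȟ^2: (4−0)−3=1 ⇒ Z

Ȟ^0 = Z; Ȟ^1 = 0; Ȟ^2 = Z


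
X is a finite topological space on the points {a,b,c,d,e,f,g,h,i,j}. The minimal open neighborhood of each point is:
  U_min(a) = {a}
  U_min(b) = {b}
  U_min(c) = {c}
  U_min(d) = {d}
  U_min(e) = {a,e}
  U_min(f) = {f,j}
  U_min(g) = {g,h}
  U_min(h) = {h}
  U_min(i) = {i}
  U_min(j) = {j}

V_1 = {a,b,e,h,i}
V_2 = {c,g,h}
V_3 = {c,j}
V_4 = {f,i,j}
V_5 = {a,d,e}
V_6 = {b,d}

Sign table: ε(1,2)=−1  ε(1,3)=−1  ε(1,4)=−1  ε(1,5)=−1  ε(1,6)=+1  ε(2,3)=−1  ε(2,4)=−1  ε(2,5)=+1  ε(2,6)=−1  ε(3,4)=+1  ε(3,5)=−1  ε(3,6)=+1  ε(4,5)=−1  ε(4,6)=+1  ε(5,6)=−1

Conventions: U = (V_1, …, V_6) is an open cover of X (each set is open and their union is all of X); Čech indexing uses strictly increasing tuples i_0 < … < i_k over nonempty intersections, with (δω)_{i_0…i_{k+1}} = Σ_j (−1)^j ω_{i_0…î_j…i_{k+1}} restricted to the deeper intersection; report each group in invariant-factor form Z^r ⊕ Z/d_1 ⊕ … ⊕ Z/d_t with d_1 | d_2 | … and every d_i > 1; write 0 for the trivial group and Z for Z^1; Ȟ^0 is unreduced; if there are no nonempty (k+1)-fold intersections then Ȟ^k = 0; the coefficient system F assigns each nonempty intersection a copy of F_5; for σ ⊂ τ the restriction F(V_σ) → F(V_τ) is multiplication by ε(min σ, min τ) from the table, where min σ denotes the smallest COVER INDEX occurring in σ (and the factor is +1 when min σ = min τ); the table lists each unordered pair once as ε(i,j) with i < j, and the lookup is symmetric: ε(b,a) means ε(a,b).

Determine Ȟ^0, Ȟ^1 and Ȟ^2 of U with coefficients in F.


intersection data:
  V12={h} V14={i} V15={a,e} V16={b} V23={c} V34={j} V56={d}
C dims 6,7; δ0: rk_F5 6
Ȟ^0 = (6 − 6) − 0 = 0, so Ȟ^0 ≅ 0
Ȟ^1 = (7 − 0) − 6 = 1, so Ȟ^1 ≅ Z/5
Ȟ^2 = (0 − 0) − 0 = 0, so Ȟ^2 ≅ 0

Ȟ^0 ≅ 0; Ȟ^1 ≅ Z/5; Ȟ^2 ≅ 0


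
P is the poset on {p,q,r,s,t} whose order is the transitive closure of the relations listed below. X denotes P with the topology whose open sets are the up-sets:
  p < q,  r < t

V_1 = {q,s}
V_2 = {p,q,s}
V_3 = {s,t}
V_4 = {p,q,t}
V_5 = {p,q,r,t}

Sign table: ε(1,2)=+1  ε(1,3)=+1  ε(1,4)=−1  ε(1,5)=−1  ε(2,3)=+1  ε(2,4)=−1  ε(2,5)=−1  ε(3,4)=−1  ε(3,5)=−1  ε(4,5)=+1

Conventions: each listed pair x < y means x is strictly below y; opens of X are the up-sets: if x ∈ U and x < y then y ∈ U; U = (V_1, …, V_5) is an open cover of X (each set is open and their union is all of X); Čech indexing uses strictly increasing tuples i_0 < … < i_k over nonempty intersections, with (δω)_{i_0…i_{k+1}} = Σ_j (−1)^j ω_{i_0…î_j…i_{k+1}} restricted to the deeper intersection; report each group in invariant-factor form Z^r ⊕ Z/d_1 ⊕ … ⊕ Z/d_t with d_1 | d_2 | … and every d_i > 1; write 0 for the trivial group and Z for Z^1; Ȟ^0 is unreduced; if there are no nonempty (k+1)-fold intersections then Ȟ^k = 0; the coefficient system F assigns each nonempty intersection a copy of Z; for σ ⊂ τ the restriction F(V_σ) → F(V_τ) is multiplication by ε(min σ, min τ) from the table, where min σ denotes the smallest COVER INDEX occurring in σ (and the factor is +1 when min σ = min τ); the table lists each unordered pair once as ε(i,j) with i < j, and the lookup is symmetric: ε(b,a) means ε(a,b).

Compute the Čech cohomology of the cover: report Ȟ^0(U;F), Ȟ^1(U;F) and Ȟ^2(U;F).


Ȟ^0 ≅ Z, Ȟ^1 ≅ Z, Ȟ^2 ≅ 0

intersection data:
  V12={q,s} V13={s} V14={q} V15={q} V23={s} V24={p,q} V25={p,q} V34={t} V35={t} V45={p,q,t}
  V123={s} V124={q} V125={q} V145={q} V245={p,q} V345={t}
  V1245={q}
C dims 5,10,6,1; δ0: rk 4, SNF 1^4; δ1: rk 5, SNF 1^5; δ2: rk 1, SNF 1^1
Ȟ^0 = (5 − 4) − 0 = 1, so Ȟ^0 ≅ Z
Ȟ^1 = (10 − 5) − 4 = 1, so Ȟ^1 ≅ Z
Ȟ^2 = (6 − 1) − 5 = 0, so Ȟ^2 ≅ 0


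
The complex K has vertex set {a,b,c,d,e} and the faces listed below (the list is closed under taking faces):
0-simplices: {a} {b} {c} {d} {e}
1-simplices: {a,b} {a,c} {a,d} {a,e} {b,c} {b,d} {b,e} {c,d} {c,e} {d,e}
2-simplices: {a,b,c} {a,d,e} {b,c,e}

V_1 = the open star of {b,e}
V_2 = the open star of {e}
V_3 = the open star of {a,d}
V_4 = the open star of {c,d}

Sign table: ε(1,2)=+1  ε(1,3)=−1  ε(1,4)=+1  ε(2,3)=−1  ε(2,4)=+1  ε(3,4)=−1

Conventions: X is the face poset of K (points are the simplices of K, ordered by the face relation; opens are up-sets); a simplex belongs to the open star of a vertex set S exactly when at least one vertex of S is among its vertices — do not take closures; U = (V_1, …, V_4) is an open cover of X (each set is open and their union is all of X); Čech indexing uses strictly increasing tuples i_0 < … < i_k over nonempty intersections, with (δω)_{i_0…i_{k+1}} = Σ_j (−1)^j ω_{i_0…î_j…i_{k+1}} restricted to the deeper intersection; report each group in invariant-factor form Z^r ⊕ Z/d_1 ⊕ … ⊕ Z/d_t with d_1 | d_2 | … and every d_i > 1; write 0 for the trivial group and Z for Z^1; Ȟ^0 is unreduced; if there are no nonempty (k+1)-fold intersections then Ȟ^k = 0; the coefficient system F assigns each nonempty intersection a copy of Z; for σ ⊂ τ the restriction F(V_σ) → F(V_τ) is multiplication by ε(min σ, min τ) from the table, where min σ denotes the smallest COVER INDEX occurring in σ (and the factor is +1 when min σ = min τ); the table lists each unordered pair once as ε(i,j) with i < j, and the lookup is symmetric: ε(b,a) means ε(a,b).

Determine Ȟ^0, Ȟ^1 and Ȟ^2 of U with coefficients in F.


nonempty overlaps:
  V1={{b},{e},{a,b},{a,e},{b,c},{b,d},{b,e},{c,e},{d,e},{a,b,c},{a,d,e},{b,c,e}} V2={{e},{a,e},{b,e},{c,e},{d,e},{a,d,e},{b,c,e}} V3={{a},{d},{a,b},{a,c},{a,d},{a,e},{b,d},{c,d},{d,e},{a,b,c},{a,d,e}} V4={{c},{d},{a,c},{a,d},{b,c},{b,d},{c,d},{c,e},{d,e},{a,b,c},{a,d,e},{b,c,e}}
  V12={{e},{a,e},{b,e},{c,e},{d,e},{a,d,e},{b,c,e}} V13={{a,b},{a,e},{b,d},{d,e},{a,b,c},{a,d,e}} V14={{b,c},{b,d},{c,e},{d,e},{a,b,c},{a,d,e},{b,c,e}} V23={{a,e},{d,e},{a,d,e}} V24={{c,e},{d,e},{a,d,e},{b,c,e}} V34={{d},{a,c},{a,d},{b,d},{c,d},{d,e},{a,b,c},{a,d,e}}
  V123={{a,e},{d,e},{a,d,e}} V124={{c,e},{d,e},{a,d,e},{b,c,e}} V134={{b,d},{d,e},{a,b,c},{a,d,e}} V234={{d,e},{a,d,e}}
  V1234={{d,e},{a,d,e}}
C dims 4,6,4,1; δ0: rk 3, SNF 1^3; δ1: rk 3, SNF 1^3; δ2: rk 1, SNF 1^1
degree 0: 4−3−0 = 1 → Ȟ^0 ≅ Z
degree 1: 6−3−3 = 0 → Ȟ^1 ≅ 0
degree 2: 4−1−3 = 0 → Ȟ^2 ≅ 0

Ȟ^0 = Z, Ȟ^1 = 0 and Ȟ^2 = 0


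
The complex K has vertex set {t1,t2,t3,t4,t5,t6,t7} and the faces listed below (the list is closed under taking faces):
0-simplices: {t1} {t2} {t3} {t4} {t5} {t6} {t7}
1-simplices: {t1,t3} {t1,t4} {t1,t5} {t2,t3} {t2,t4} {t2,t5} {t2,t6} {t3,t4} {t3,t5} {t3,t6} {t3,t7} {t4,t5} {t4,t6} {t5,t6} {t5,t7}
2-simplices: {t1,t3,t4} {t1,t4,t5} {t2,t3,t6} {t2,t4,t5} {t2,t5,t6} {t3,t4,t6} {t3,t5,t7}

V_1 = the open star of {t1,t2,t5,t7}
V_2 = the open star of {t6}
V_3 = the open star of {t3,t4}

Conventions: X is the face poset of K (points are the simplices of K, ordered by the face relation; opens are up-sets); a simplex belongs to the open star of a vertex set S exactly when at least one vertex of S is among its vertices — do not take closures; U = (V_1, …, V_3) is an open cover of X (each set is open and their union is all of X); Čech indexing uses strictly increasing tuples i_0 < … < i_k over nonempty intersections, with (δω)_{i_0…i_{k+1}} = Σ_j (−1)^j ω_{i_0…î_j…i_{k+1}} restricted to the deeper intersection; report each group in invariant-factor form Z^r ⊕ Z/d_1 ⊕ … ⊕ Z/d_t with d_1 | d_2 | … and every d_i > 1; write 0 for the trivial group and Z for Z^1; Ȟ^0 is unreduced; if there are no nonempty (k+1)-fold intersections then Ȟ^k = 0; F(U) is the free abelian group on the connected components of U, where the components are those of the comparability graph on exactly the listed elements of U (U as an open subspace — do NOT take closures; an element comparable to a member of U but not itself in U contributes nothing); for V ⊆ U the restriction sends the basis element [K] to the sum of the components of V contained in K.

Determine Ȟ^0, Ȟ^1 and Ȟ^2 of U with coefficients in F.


cover nerve:
  V1={{t1},{t2},{t5},{t7},{t1,t3},{t1,t4},{t1,t5},{t2,t3},{t2,t4},{t2,t5},{t2,t6},{t3,t5},{t3,t7},{t4,t5},{t5,t6},{t5,t7},{t1,t3,t4},{t1,t4,t5},{t2,t3,t6},{t2,t4,t5},{t2,t5,t6},{t3,t5,t7}} V2={{t6},{t2,t6},{t3,t6},{t4,t6},{t5,t6},{t2,t3,t6},{t2,t5,t6},{t3,t4,t6}} V3={{t3},{t4},{t1,t3},{t1,t4},{t2,t3},{t2,t4},{t3,t4},{t3,t5},{t3,t6},{t3,t7},{t4,t5},{t4,t6},{t1,t3,t4},{t1,t4,t5},{t2,t3,t6},{t2,t4,t5},{t3,t4,t6},{t3,t5,t7}}
  V12={{t2,t6},{t5,t6},{t2,t3,t6},{t2,t5,t6}} V13={{t1,t3},{t1,t4},{t2,t3},{t2,t4},{t3,t5},{t3,t7},{t4,t5},{t1,t3,t4},{t1,t4,t5},{t2,t3,t6},{t2,t4,t5},{t3,t5,t7}} V23={{t3,t6},{t4,t6},{t2,t3,t6},{t3,t4,t6}}
  V123={{t2,t3,t6}}
components per intersection:
  V1: {{t1},{t2},{t5},{t7},{t1,t3},{t1,t4},{t1,t5},{t2,t3},{t2,t4},{t2,t5},{t2,t6},{t3,t5},{t3,t7},{t4,t5},{t5,t6},{t5,t7},{t1,t3,t4},{t1,t4,t5},{t2,t3,t6},{t2,t4,t5},{t2,t5,t6},{t3,t5,t7}}
  V2: {{t6},{t2,t6},{t3,t6},{t4,t6},{t5,t6},{t2,t3,t6},{t2,t5,t6},{t3,t4,t6}}
  V3: {{t3},{t4},{t1,t3},{t1,t4},{t2,t3},{t2,t4},{t3,t4},{t3,t5},{t3,t6},{t3,t7},{t4,t5},{t4,t6},{t1,t3,t4},{t1,t4,t5},{t2,t3,t6},{t2,t4,t5},{t3,t4,t6},{t3,t5,t7}}
  V12: {{t2,t6},{t5,t6},{t2,t3,t6},{t2,t5,t6}}
  V13: {{t1,t3},{t1,t4},{t2,t4},{t4,t5},{t1,t3,t4},{t1,t4,t5},{t2,t4,t5}} {{t2,t3},{t2,t3,t6}} {{t3,t5},{t3,t7},{t3,t5,t7}}
  V23: {{t3,t6},{t4,t6},{t2,t3,t6},{t3,t4,t6}}
  V123: {{t2,t3,t6}}
C dims 3,5,1; δ0: rk 2, SNF 1^2; δ1: rk 1, SNF 1^1
Ȟ^0: (3−2)−0=1 ⇒ Z
Ȟ^1: (5−1)−2=2 ⇒ Z^2
Ȟ^2: (1−0)−1=0 ⇒ 0

Ȟ^0 ≅ Z; Ȟ^1 ≅ Z^2; Ȟ^2 ≅ 0


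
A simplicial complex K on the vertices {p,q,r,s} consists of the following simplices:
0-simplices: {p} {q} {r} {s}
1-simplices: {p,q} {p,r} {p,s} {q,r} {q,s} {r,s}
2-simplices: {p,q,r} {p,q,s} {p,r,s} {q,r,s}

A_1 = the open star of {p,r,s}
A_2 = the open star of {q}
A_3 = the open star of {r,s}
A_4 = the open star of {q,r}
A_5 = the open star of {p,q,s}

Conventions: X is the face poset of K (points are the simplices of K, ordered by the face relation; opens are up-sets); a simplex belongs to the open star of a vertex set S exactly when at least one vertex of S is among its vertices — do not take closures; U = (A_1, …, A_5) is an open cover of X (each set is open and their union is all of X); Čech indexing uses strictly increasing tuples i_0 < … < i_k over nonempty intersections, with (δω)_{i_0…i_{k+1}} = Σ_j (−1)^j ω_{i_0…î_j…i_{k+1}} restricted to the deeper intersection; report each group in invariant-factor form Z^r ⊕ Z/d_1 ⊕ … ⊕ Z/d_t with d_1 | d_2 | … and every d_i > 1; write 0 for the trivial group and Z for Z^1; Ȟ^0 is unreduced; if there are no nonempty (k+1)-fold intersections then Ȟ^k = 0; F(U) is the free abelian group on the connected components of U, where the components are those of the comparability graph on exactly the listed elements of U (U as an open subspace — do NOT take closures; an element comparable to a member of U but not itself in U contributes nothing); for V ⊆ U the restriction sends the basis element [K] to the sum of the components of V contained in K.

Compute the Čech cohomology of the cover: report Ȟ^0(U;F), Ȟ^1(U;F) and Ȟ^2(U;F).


Ȟ^0 ≅ Z; Ȟ^1 ≅ 0; Ȟ^2 ≅ 0

nonempty intersections:
  A1={{p},{r},{s},{p,q},{p,r},{p,s},{q,r},{q,s},{r,s},{p,q,r},{p,q,s},{p,r,s},{q,r,s}} A2={{q},{p,q},{q,r},{q,s},{p,q,r},{p,q,s},{q,r,s}} A3={{r},{s},{p,r},{p,s},{q,r},{q,s},{r,s},{p,q,r},{p,q,s},{p,r,s},{q,r,s}} A4={{q},{r},{p,q},{p,r},{q,r},{q,s},{r,s},{p,q,r},{p,q,s},{p,r,s},{q,r,s}} A5={{p},{q},{s},{p,q},{p,r},{p,s},{q,r},{q,s},{r,s},{p,q,r},{p,q,s},{p,r,s},{q,r,s}}
  A12={{p,q},{q,r},{q,s},{p,q,r},{p,q,s},{q,r,s}} A13={{r},{s},{p,r},{p,s},{q,r},{q,s},{r,s},{p,q,r},{p,q,s},{p,r,s},{q,r,s}} A14={{r},{p,q},{p,r},{q,r},{q,s},{r,s},{p,q,r},{p,q,s},{p,r,s},{q,r,s}} A15={{p},{s},{p,q},{p,r},{p,s},{q,r},{q,s},{r,s},{p,q,r},{p,q,s},{p,r,s},{q,r,s}} A23={{q,r},{q,s},{p,q,r},{p,q,s},{q,r,s}} A24={{q},{p,q},{q,r},{q,s},{p,q,r},{p,q,s},{q,r,s}} A25={{q},{p,q},{q,r},{q,s},{p,q,r},{p,q,s},{q,r,s}} A34={{r},{p,r},{q,r},{q,s},{r,s},{p,q,r},{p,q,s},{p,r,s},{q,r,s}} A35={{s},{p,r},{p,s},{q,r},{q,s},{r,s},{p,q,r},{p,q,s},{p,r,s},{q,r,s}} A45={{q},{p,q},{p,r},{q,r},{q,s},{r,s},{p,q,r},{p,q,s},{p,r,s},{q,r,s}}
  A123={{q,r},{q,s},{p,q,r},{p,q,s},{q,r,s}} A124={{p,q},{q,r},{q,s},{p,q,r},{p,q,s},{q,r,s}} A125={{p,q},{q,r},{q,s},{p,q,r},{p,q,s},{q,r,s}} A134={{r},{p,r},{q,r},{q,s},{r,s},{p,q,r},{p,q,s},{p,r,s},{q,r,s}} A135={{s},{p,r},{p,s},{q,r},{q,s},{r,s},{p,q,r},{p,q,s},{p,r,s},{q,r,s}} A145={{p,q},{p,r},{q,r},{q,s},{r,s},{p,q,r},{p,q,s},{p,r,s},{q,r,s}} A234={{q,r},{q,s},{p,q,r},{p,q,s},{q,r,s}} A235={{q,r},{q,s},{p,q,r},{p,q,s},{q,r,s}} A245={{q},{p,q},{q,r},{q,s},{p,q,r},{p,q,s},{q,r,s}} A345={{p,r},{q,r},{q,s},{r,s},{p,q,r},{p,q,s},{p,r,s},{q,r,s}}
  A1234={{q,r},{q,s},{p,q,r},{p,q,s},{q,r,s}} A1235={{q,r},{q,s},{p,q,r},{p,q,s},{q,r,s}} A1245={{p,q},{q,r},{q,s},{p,q,r},{p,q,s},{q,r,s}} A1345={{p,r},{q,r},{q,s},{r,s},{p,q,r},{p,q,s},{p,r,s},{q,r,s}} A2345={{q,r},{q,s},{p,q,r},{p,q,s},{q,r,s}}
  A12345={{q,r},{q,s},{p,q,r},{p,q,s},{q,r,s}}
components per intersection:
  A1: {{p},{r},{s},{p,q},{p,r},{p,s},{q,r},{q,s},{r,s},{p,q,r},{p,q,s},{p,r,s},{q,r,s}}
  A2: {{q},{p,q},{q,r},{q,s},{p,q,r},{p,q,s},{q,r,s}}
  A3: {{r},{s},{p,r},{p,s},{q,r},{q,s},{r,s},{p,q,r},{p,q,s},{p,r,s},{q,r,s}}
  A4: {{q},{r},{p,q},{p,r},{q,r},{q,s},{r,s},{p,q,r},{p,q,s},{p,r,s},{q,r,s}}
  A5: {{p},{q},{s},{p,q},{p,r},{p,s},{q,r},{q,s},{r,s},{p,q,r},{p,q,s},{p,r,s},{q,r,s}}
  A12: {{p,q},{q,r},{q,s},{p,q,r},{p,q,s},{q,r,s}}
  A13: {{r},{s},{p,r},{p,s},{q,r},{q,s},{r,s},{p,q,r},{p,q,s},{p,r,s},{q,r,s}}
  A14: {{r},{p,q},{p,r},{q,r},{q,s},{r,s},{p,q,r},{p,q,s},{p,r,s},{q,r,s}}
  A15: {{p},{s},{p,q},{p,r},{p,s},{q,r},{q,s},{r,s},{p,q,r},{p,q,s},{p,r,s},{q,r,s}}
  A23: {{q,r},{q,s},{p,q,r},{p,q,s},{q,r,s}}
  A24: {{q},{p,q},{q,r},{q,s},{p,q,r},{p,q,s},{q,r,s}}
  A25: {{q},{p,q},{q,r},{q,s},{p,q,r},{p,q,s},{q,r,s}}
  A34: {{r},{p,r},{q,r},{q,s},{r,s},{p,q,r},{p,q,s},{p,r,s},{q,r,s}}
  A35: {{s},{p,r},{p,s},{q,r},{q,s},{r,s},{p,q,r},{p,q,s},{p,r,s},{q,r,s}}
  A45: {{q},{p,q},{p,r},{q,r},{q,s},{r,s},{p,q,r},{p,q,s},{p,r,s},{q,r,s}}
  A123: {{q,r},{q,s},{p,q,r},{p,q,s},{q,r,s}}
  A124: {{p,q},{q,r},{q,s},{p,q,r},{p,q,s},{q,r,s}}
  A125: {{p,q},{q,r},{q,s},{p,q,r},{p,q,s},{q,r,s}}
  A134: {{r},{p,r},{q,r},{q,s},{r,s},{p,q,r},{p,q,s},{p,r,s},{q,r,s}}
  A135: {{s},{p,r},{p,s},{q,r},{q,s},{r,s},{p,q,r},{p,q,s},{p,r,s},{q,r,s}}
  A145: {{p,q},{p,r},{q,r},{q,s},{r,s},{p,q,r},{p,q,s},{p,r,s},{q,r,s}}
  A234: {{q,r},{q,s},{p,q,r},{p,q,s},{q,r,s}}
  A235: {{q,r},{q,s},{p,q,r},{p,q,s},{q,r,s}}
  A245: {{q},{p,q},{q,r},{q,s},{p,q,r},{p,q,s},{q,r,s}}
  A345: {{p,r},{q,r},{q,s},{r,s},{p,q,r},{p,q,s},{p,r,s},{q,r,s}}
  A1234: {{q,r},{q,s},{p,q,r},{p,q,s},{q,r,s}}
  A1235: {{q,r},{q,s},{p,q,r},{p,q,s},{q,r,s}}
  A1245: {{p,q},{q,r},{q,s},{p,q,r},{p,q,s},{q,r,s}}
  A1345: {{p,r},{q,r},{q,s},{r,s},{p,q,r},{p,q,s},{p,r,s},{q,r,s}}
  A2345: {{q,r},{q,s},{p,q,r},{p,q,s},{q,r,s}}
  A12345: {{q,r},{q,s},{p,q,r},{p,q,s},{q,r,s}}
C dims 5,10,10,5; δ0: rk 4, SNF 1^4; δ1: rk 6, SNF 1^6; δ2: rk 4, SNF 1^4
Ȟ^0: (5−4)−0=1 ⇒ Z
Ȟ^1: (10−6)−4=0 ⇒ 0
Ȟ^2: (10−4)−6=0 ⇒ 0
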